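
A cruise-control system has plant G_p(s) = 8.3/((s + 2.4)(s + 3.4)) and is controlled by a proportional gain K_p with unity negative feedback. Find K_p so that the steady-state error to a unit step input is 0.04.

K_p = 23.6

The loop is type 0, so e_ss(step) = 1/(1 + K_pos) with K_pos = K_p·G_p(0).
G_p(0) = 1.017. Require 1/(1 + K_p·1.017) = 0.04, so 1 + 1.017·K_p = 25.
K_p = (25 − 1)/1.017 = 23.6.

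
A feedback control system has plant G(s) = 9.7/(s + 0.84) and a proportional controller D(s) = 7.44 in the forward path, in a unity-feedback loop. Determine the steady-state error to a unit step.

0.0115

The loop is type 0. Static position error constant K_pos = D(0)·G(0) = 7.44·11.55 = 85.91.
Steady-state error to a unit step: e_ss = 1/(1+K_pos) = 1/86.91 = 0.0115.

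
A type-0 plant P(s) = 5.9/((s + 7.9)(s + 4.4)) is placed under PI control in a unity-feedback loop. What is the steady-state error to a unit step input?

The PI controller's integrator makes the forward path type 1, so e_ss to a step is zero.

0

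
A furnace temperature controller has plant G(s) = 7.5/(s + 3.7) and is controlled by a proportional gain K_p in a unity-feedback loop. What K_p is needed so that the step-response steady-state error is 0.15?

K_p = 2.8

For a type-0 loop with proportional control, e_ss = 1/(1 + K_p·G(0)).
G(0) = 2.027. Require 1/(1 + K_p·2.027) = 0.15, so 1 + 2.027·K_p = 6.667.
K_p = (6.667 − 1)/2.027 = 2.8.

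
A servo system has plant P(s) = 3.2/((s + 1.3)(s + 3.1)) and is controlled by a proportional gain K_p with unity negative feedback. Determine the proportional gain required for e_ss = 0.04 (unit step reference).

For a type-0 loop with proportional control, e_ss = 1/(1 + K_p·P(0)).
P(0) = 0.794. Require 1/(1 + K_p·0.794) = 0.04, so 1 + 0.794·K_p = 25.
K_p = (25 − 1)/0.794 = 30.2.

K_p = 30.2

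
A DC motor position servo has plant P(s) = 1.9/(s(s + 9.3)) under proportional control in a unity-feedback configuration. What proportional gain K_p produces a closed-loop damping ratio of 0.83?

Closed-loop characteristic equation: s² + 9.3s + K_p·1.9 = 0.
So ω_n = √(1.9K_p) and 2ζω_n = 9.3, giving ζ = 9.3/(2√(1.9K_p)).
Setting ζ = 0.83: √(1.9K_p) = 9.3/(2·0.83) = 5.602, so K_p = 31.39/1.9 = 16.5.

K_p = 16.5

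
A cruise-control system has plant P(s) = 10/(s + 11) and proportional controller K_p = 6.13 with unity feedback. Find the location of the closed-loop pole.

s = -72.3

Closed-loop transfer function: T(s) = K_p·P(s)/(1 + K_p·P(s)) = 61.3/(s + 11 + 61.3) = 61.3/(s + 72.3).
The closed-loop pole is at s = −72.3.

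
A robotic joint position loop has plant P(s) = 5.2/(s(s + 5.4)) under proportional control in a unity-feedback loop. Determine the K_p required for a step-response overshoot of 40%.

From %OS = 100·exp(−πζ/√(1−ζ²)) = 40%, ζ = −ln(0.4)/√(π²+ln²(0.4)) = 0.28.
Characteristic equation s² + 5.4s + 5.2K_p = 0 gives ζ = 5.4/(2√(5.2K_p)).
Setting ζ = 0.28: √(5.2K_p) = 5.4/(2·0.28) = 9.643, so K_p = 92.99/5.2 = 17.9.

K_p = 17.9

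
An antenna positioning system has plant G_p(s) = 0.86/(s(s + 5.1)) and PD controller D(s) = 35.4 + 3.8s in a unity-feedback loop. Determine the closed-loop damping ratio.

Forward path: (35.4 + 3.8s)·0.86/(s(s+5.1)). The closed-loop characteristic equation is s² + (5.1 + 0.86·3.8)s + 0.86·35.4 = 0.
That is s² + 8.368s + 30.44 = 0, so ω_n = 5.518 rad/s and ζ = 8.368/(2·5.518) = 0.7583.

ζ = 0.758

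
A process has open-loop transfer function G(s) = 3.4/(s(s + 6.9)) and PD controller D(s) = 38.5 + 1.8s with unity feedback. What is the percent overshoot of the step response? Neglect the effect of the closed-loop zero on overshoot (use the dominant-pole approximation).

11.4%

Forward path: (38.5 + 1.8s)·3.4/(s(s+6.9)). The closed-loop characteristic equation is s² + (6.9 + 3.4·1.8)s + 3.4·38.5 = 0.
That is s² + 13.02s + 130.9 = 0, so ω_n = 11.44 rad/s and ζ = 13.02/(2·11.44) = 0.569.
%OS = 100·exp(−πζ/√(1−ζ²)) = 11.4%.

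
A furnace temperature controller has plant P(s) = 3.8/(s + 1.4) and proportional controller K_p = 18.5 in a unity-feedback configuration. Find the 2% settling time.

Closed-loop transfer function: T(s) = K_p·P(s)/(1 + K_p·P(s)) = 70.3/(s + 1.4 + 70.3) = 70.3/(s + 71.7).
Time constant τ = 1/71.7 = 0.01395 s, so the 2% settling time is about 4τ = 0.0558 s.

T_s ≈ 0.0558 s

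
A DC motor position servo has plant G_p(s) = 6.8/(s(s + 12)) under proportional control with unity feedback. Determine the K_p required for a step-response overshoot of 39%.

From %OS = 100·exp(−πζ/√(1−ζ²)) = 39%, ζ = −ln(0.39)/√(π²+ln²(0.39)) = 0.2871.
Characteristic equation s² + 12s + 6.8K_p = 0 gives ζ = 12/(2√(6.8K_p)).
Setting ζ = 0.2871: √(6.8K_p) = 12/(2·0.2871) = 20.9, so K_p = 436.7/6.8 = 64.2.

K_p = 64.2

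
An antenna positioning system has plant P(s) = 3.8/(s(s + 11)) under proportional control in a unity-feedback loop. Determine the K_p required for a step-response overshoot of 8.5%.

K_p = 20.9

From %OS = 100·exp(−πζ/√(1−ζ²)) = 8.5%, ζ = −ln(0.085)/√(π²+ln²(0.085)) = 0.6173.
Characteristic equation s² + 11s + 3.8K_p = 0 gives ζ = 11/(2√(3.8K_p)).
Setting ζ = 0.6173: √(3.8K_p) = 11/(2·0.6173) = 8.91, so K_p = 79.38/3.8 = 20.9.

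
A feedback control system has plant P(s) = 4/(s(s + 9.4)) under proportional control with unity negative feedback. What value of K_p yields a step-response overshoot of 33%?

K_p = 49.9

From %OS = 100·exp(−πζ/√(1−ζ²)) = 33%, ζ = −ln(0.33)/√(π²+ln²(0.33)) = 0.3328.
Characteristic equation s² + 9.4s + 4K_p = 0 gives ζ = 9.4/(2√(4K_p)).
Setting ζ = 0.3328: √(4K_p) = 9.4/(2·0.3328) = 14.12, so K_p = 199.5/4 = 49.9.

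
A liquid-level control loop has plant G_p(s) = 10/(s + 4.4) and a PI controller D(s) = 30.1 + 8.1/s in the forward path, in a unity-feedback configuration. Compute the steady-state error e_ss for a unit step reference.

The open loop D(s)G_p(s) has a pole at the origin (type 1), so the static position error constant is infinite and e_ss = 1/(1+∞) = 0.

0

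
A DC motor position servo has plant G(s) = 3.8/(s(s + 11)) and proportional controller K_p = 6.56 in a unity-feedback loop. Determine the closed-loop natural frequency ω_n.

ω_n = 4.99 rad/s

1 + K_p·G(s) = 0 gives s² + 11s + 24.93 = 0.
Matching s² + 2ζω_n s + ω_n²: ω_n = √24.93 = 4.993 rad/s and 2ζω_n = 11, so ζ = 11/(2·4.993) = 1.1.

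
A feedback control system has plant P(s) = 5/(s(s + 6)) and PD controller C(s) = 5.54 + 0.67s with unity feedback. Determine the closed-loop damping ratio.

ζ = 0.888

Forward path: (5.54 + 0.67s)·5/(s(s+6)). The closed-loop characteristic equation is s² + (6 + 5·0.67)s + 5·5.54 = 0.
That is s² + 9.35s + 27.7 = 0, so ω_n = 5.263 rad/s and ζ = 9.35/(2·5.263) = 0.8883.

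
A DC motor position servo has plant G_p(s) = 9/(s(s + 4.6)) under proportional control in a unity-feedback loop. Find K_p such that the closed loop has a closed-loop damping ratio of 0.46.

Closed-loop characteristic equation: s² + 4.6s + K_p·9 = 0.
So ω_n = √(9K_p) and 2ζω_n = 4.6, giving ζ = 4.6/(2√(9K_p)).
Setting ζ = 0.46: √(9K_p) = 4.6/(2·0.46) = 5, so K_p = 25/9 = 2.78.

K_p = 2.78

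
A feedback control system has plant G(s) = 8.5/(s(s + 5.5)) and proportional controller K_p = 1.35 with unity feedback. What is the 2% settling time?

Closed-loop characteristic equation: s² + 5.5s + 11.48 = 0, so ω_n = 3.387 rad/s and ζ = 5.5/(2·3.387) = 0.8118.
2% settling time T_s ≈ 4/(ζω_n) = 4/2.75 = 1.45 s.

T_s ≈ 1.45 s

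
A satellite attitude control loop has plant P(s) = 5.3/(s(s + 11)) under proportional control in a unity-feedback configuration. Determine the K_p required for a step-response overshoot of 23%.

From %OS = 100·exp(−πζ/√(1−ζ²)) = 23%, ζ = −ln(0.23)/√(π²+ln²(0.23)) = 0.4237.
Characteristic equation s² + 11s + 5.3K_p = 0 gives ζ = 11/(2√(5.3K_p)).
Setting ζ = 0.4237: √(5.3K_p) = 11/(2·0.4237) = 12.98, so K_p = 168.5/5.3 = 31.8.

K_p = 31.8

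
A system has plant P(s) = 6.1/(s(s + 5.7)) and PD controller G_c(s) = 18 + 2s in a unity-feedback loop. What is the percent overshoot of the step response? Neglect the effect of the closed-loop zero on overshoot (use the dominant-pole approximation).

Forward path: (18 + 2s)·6.1/(s(s+5.7)). The closed-loop characteristic equation is s² + (5.7 + 6.1·2)s + 6.1·18 = 0.
That is s² + 17.9s + 109.8 = 0, so ω_n = 10.48 rad/s and ζ = 17.9/(2·10.48) = 0.8541.
%OS = 100·exp(−πζ/√(1−ζ²)) = 0.574%.

0.574%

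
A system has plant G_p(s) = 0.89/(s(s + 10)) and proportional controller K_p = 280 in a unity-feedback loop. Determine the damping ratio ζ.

With unity feedback the closed-loop characteristic equation is s² + 10s + 280·0.89 = s² + 10s + 249.2 = 0.
So ω_n² = 249.2 ⇒ ω_n = 15.79 rad/s, and ζ = 10/(2ω_n) = 0.317.

ζ = 0.317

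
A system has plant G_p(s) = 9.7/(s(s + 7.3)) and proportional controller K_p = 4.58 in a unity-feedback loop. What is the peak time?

The closed-loop denominator s² + 7.3s + 44.43 gives ω_n = √44.43 = 6.665 and ζ = 7.3/(2ω_n) = 0.5476.
Damped frequency ω_d = ω_n√(1−ζ²) = 5.577 rad/s, so peak time T_p = π/ω_d = 0.563 s.

T_p = 0.563 s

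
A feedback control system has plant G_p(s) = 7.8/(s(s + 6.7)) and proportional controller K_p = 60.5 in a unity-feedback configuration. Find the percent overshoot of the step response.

From 1 + K_pG_p(s) = 0: s² + 6.7s + 471.9 = 0 ⇒ ω_n = 21.72, ζ = 0.1542.
%OS = 100·exp(−πζ/√(1−ζ²)) = 100·exp(−π·0.1542/√0.9762) = 61.2%.

61.2%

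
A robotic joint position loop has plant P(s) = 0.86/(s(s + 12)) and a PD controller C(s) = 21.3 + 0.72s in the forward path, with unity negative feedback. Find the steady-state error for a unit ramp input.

0.655

The loop has one pole at the origin (type 1). Velocity error constant K_v = lim_{s→0} s·C(s)P(s) = 21.3·0.86/12 = 1.527.
Steady-state error to a unit ramp: e_ss = 1/K_v = 0.655.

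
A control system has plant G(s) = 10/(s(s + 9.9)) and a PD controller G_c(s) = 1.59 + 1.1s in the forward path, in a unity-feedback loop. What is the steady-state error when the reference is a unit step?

The open loop G_c(s)G(s) has a pole at the origin (type 1), so the static position error constant is infinite and e_ss = 1/(1+∞) = 0.

0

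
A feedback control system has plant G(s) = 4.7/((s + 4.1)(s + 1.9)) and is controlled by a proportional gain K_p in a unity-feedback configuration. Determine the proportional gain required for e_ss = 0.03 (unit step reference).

For a type-0 loop with proportional control, e_ss = 1/(1 + K_p·G(0)).
G(0) = 0.6033. Require 1/(1 + K_p·0.6033) = 0.03, so 1 + 0.6033·K_p = 33.33.
K_p = (33.33 − 1)/0.6033 = 53.6.

K_p = 53.6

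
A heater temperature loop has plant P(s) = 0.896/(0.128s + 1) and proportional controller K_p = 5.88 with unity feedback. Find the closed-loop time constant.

Closed loop: T(s) = K_p·P/(1+K_p·P) = 5.268/(0.128s + 1 + 5.268), with pole at s = −(1 + 5.268)/0.128 = −48.97.
Closed-loop time constant τ = 1/48.97 = 0.0204 s.

τ = 0.0204 s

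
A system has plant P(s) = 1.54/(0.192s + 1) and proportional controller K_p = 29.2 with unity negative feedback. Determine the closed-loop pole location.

Closed loop: T(s) = K_p·P/(1+K_p·P) = 44.97/(0.192s + 1 + 44.97), with pole at s = −(1 + 44.97)/0.192 = −239.4.

s = -239.4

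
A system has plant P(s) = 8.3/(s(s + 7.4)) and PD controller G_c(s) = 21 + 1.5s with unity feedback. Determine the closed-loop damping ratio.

ζ = 0.752

Forward path: (21 + 1.5s)·8.3/(s(s+7.4)). The closed-loop characteristic equation is s² + (7.4 + 8.3·1.5)s + 8.3·21 = 0.
That is s² + 19.85s + 174.3 = 0, so ω_n = 13.2 rad/s and ζ = 19.85/(2·13.2) = 0.7518.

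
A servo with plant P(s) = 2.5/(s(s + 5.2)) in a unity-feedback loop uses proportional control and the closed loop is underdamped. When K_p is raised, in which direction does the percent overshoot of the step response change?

increase

Characteristic equation s² + 5.2s + K_p·2.5 = 0: raising K_p raises ω_n while 2ζω_n = 5.2 is fixed, so ζ falls and overshoot grows.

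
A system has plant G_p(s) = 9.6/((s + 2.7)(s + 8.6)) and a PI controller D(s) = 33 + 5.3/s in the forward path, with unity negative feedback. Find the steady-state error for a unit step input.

The open loop D(s)G_p(s) has a pole at the origin (type 1), so the static position error constant is infinite and e_ss = 1/(1+∞) = 0.

0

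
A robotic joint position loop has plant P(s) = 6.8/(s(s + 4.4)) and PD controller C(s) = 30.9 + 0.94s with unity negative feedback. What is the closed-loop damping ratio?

Forward path: (30.9 + 0.94s)·6.8/(s(s+4.4)). The closed-loop characteristic equation is s² + (4.4 + 6.8·0.94)s + 6.8·30.9 = 0.
That is s² + 10.79s + 210.1 = 0, so ω_n = 14.5 rad/s and ζ = 10.79/(2·14.5) = 0.3723.

ζ = 0.372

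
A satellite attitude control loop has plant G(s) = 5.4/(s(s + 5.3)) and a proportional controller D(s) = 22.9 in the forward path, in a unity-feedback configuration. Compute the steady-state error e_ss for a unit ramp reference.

0.0429

The loop has one pole at the origin (type 1). Velocity error constant K_v = lim_{s→0} s·D(s)G(s) = 22.9·5.4/5.3 = 23.33.
Steady-state error to a unit ramp: e_ss = 1/K_v = 0.0429.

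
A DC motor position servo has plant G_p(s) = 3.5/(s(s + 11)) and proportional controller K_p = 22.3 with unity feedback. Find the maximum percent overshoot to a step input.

The closed-loop denominator s² + 11s + 78.05 gives ω_n = √78.05 = 8.835 and ζ = 11/(2ω_n) = 0.6226.
%OS = 100·exp(−πζ/√(1−ζ²)) = 100·exp(−π·0.6226/√0.6124) = 8.22%.

8.22%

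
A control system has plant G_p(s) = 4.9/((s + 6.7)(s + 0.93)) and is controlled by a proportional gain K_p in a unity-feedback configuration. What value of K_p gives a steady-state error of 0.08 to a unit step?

K_p = 14.6

For a type-0 loop with proportional control, e_ss = 1/(1 + K_p·G_p(0)).
G_p(0) = 0.7864. Require 1/(1 + K_p·0.7864) = 0.08, so 1 + 0.7864·K_p = 12.5.
K_p = (12.5 − 1)/0.7864 = 14.6.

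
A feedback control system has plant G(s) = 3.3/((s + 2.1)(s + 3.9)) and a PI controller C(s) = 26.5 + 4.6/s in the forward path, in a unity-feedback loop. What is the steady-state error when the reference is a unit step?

0

The open loop C(s)G(s) has a pole at the origin (type 1), so the static position error constant is infinite and e_ss = 1/(1+∞) = 0.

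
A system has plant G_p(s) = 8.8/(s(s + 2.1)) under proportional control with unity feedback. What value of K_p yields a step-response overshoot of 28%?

From %OS = 100·exp(−πζ/√(1−ζ²)) = 28%, ζ = −ln(0.28)/√(π²+ln²(0.28)) = 0.3755.
Characteristic equation s² + 2.1s + 8.8K_p = 0 gives ζ = 2.1/(2√(8.8K_p)).
Setting ζ = 0.3755: √(8.8K_p) = 2.1/(2·0.3755) = 2.796, so K_p = 7.817/8.8 = 0.888.

K_p = 0.888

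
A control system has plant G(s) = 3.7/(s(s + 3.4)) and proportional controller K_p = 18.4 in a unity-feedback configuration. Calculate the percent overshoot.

51.6%

Closed-loop characteristic equation: s² + 3.4s + 68.08 = 0, so ω_n = 8.251 rad/s and ζ = 3.4/(2·8.251) = 0.206.
%OS = 100·exp(−πζ/√(1−ζ²)) = 100·exp(−π·0.206/√0.9575) = 51.6%.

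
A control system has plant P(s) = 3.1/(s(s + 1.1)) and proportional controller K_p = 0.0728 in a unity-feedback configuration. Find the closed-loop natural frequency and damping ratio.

With unity feedback the closed-loop characteristic equation is s² + 1.1s + 0.0728·3.1 = s² + 1.1s + 0.2257 = 0.
So ω_n² = 0.2257 ⇒ ω_n = 0.4751 rad/s, and ζ = 1.1/(2ω_n) = 1.16.

ω_n = 0.475 rad/s, ζ = 1.16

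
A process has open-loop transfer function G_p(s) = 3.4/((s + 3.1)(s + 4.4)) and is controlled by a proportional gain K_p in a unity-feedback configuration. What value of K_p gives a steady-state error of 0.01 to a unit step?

For a type-0 loop with proportional control, e_ss = 1/(1 + K_p·G_p(0)).
G_p(0) = 0.2493. Require 1/(1 + K_p·0.2493) = 0.01, so 1 + 0.2493·K_p = 100.
K_p = (100 − 1)/0.2493 = 397.

K_p = 397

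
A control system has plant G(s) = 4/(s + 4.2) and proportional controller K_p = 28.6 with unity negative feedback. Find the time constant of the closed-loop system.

Closed-loop transfer function: T(s) = K_p·G(s)/(1 + K_p·G(s)) = 114.4/(s + 4.2 + 114.4) = 114.4/(s + 118.6).
Time constant τ = 1/118.6 = 0.00843 s.

τ = 0.00843 s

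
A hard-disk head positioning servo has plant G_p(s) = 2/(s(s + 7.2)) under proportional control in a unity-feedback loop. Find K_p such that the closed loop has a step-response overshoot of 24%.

K_p = 37.9

From %OS = 100·exp(−πζ/√(1−ζ²)) = 24%, ζ = −ln(0.24)/√(π²+ln²(0.24)) = 0.4136.
Characteristic equation s² + 7.2s + 2K_p = 0 gives ζ = 7.2/(2√(2K_p)).
Setting ζ = 0.4136: √(2K_p) = 7.2/(2·0.4136) = 8.704, so K_p = 75.76/2 = 37.9.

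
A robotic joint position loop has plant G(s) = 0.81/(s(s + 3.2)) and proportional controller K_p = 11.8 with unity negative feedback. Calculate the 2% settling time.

Closed-loop characteristic equation: s² + 3.2s + 9.558 = 0, so ω_n = 3.092 rad/s and ζ = 3.2/(2·3.092) = 0.5175.
2% settling time T_s ≈ 4/(ζω_n) = 4/1.6 = 2.5 s.

T_s ≈ 2.5 s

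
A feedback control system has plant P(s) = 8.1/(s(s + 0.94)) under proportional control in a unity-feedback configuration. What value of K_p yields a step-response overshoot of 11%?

K_p = 0.0825

From %OS = 100·exp(−πζ/√(1−ζ²)) = 11%, ζ = −ln(0.11)/√(π²+ln²(0.11)) = 0.5749.
Characteristic equation s² + 0.94s + 8.1K_p = 0 gives ζ = 0.94/(2√(8.1K_p)).
Setting ζ = 0.5749: √(8.1K_p) = 0.94/(2·0.5749) = 0.8176, so K_p = 0.6684/8.1 = 0.0825.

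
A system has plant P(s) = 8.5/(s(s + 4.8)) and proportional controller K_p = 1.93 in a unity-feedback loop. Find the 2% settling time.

Closed-loop characteristic equation: s² + 4.8s + 16.41 = 0, so ω_n = 4.05 rad/s and ζ = 4.8/(2·4.05) = 0.5925.
2% settling time T_s ≈ 4/(ζω_n) = 4/2.4 = 1.67 s.

T_s ≈ 1.67 s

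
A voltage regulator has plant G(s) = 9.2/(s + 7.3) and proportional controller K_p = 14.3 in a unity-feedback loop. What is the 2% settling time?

T_s ≈ 0.0288 s

Closed-loop transfer function: T(s) = K_p·G(s)/(1 + K_p·G(s)) = 131.6/(s + 7.3 + 131.6) = 131.6/(s + 138.9).
Time constant τ = 1/138.9 = 0.007201 s, so the 2% settling time is about 4τ = 0.0288 s.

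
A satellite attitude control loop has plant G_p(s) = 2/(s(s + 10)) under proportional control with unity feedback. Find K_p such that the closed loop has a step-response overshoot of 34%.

K_p = 119

From %OS = 100·exp(−πζ/√(1−ζ²)) = 34%, ζ = −ln(0.34)/√(π²+ln²(0.34)) = 0.3248.
Characteristic equation s² + 10s + 2K_p = 0 gives ζ = 10/(2√(2K_p)).
Setting ζ = 0.3248: √(2K_p) = 10/(2·0.3248) = 15.4, so K_p = 237/2 = 119.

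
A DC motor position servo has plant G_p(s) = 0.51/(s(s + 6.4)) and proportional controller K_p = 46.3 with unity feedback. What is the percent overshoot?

6.4%

From 1 + K_pG_p(s) = 0: s² + 6.4s + 23.61 = 0 ⇒ ω_n = 4.859, ζ = 0.6585.
%OS = 100·exp(−πζ/√(1−ζ²)) = 100·exp(−π·0.6585/√0.5663) = 6.4%.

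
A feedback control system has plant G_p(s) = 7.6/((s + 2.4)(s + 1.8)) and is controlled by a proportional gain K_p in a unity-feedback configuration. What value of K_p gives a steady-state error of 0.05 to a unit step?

The loop is type 0, so e_ss(step) = 1/(1 + K_pos) with K_pos = K_p·G_p(0).
G_p(0) = 1.759. Require 1/(1 + K_p·1.759) = 0.05, so 1 + 1.759·K_p = 20.
K_p = (20 − 1)/1.759 = 10.8.

K_p = 10.8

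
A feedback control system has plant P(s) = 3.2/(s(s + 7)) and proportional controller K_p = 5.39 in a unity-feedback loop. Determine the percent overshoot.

From 1 + K_pP(s) = 0: s² + 7s + 17.25 = 0 ⇒ ω_n = 4.153, ζ = 0.8427.
%OS = 100·exp(−πζ/√(1−ζ²)) = 100·exp(−π·0.8427/√0.2898) = 0.731%.

0.731%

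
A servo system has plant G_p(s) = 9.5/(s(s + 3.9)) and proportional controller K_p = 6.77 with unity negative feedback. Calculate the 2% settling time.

Closed-loop characteristic equation: s² + 3.9s + 64.31 = 0, so ω_n = 8.02 rad/s and ζ = 3.9/(2·8.02) = 0.2432.
2% settling time T_s ≈ 4/(ζω_n) = 4/1.95 = 2.05 s.

T_s ≈ 2.05 s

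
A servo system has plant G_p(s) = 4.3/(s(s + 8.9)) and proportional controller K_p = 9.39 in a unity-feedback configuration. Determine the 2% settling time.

T_s ≈ 0.899 s

The closed-loop denominator s² + 8.9s + 40.38 gives ω_n = √40.38 = 6.354 and ζ = 8.9/(2ω_n) = 0.7003.
2% settling time T_s ≈ 4/(ζω_n) = 4/4.45 = 0.899 s.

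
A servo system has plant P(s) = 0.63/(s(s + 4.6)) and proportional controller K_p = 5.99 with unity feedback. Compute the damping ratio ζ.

The closed-loop denominator is s(s+4.6) + 5.99·0.63 = s² + 4.6s + 3.774.
Matching s² + 2ζω_n s + ω_n²: ω_n = √3.774 = 1.943 rad/s and 2ζω_n = 4.6, so ζ = 4.6/(2·1.943) = 1.18.

ζ = 1.18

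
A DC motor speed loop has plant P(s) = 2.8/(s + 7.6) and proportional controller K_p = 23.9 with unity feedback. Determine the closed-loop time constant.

Closed-loop transfer function: T(s) = K_p·P(s)/(1 + K_p·P(s)) = 66.92/(s + 7.6 + 66.92) = 66.92/(s + 74.52).
Time constant τ = 1/74.52 = 0.0134 s.

τ = 0.0134 s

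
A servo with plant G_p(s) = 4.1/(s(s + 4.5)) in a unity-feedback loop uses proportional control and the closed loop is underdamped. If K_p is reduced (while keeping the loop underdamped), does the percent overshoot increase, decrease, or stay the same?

ζ = 4.5/(2√(4.1K_p)) rises as K_p falls; higher damping means less overshoot.

decrease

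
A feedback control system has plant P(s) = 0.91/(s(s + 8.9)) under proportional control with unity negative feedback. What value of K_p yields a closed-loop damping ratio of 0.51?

K_p = 83.7

Closed-loop characteristic equation: s² + 8.9s + K_p·0.91 = 0.
So ω_n = √(0.91K_p) and 2ζω_n = 8.9, giving ζ = 8.9/(2√(0.91K_p)).
Setting ζ = 0.51: √(0.91K_p) = 8.9/(2·0.51) = 8.725, so K_p = 76.13/0.91 = 83.7.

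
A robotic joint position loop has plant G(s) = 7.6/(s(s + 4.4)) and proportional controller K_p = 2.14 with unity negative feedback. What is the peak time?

T_p = 0.929 s

From 1 + K_pG(s) = 0: s² + 4.4s + 16.26 = 0 ⇒ ω_n = 4.033, ζ = 0.5455.
Damped frequency ω_d = ω_n√(1−ζ²) = 3.38 rad/s, so peak time T_p = π/ω_d = 0.929 s.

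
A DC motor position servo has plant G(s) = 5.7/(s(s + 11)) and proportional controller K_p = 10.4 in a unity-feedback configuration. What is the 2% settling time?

T_s ≈ 0.727 s

Closed-loop characteristic equation: s² + 11s + 59.28 = 0, so ω_n = 7.699 rad/s and ζ = 11/(2·7.699) = 0.7143.
2% settling time T_s ≈ 4/(ζω_n) = 4/5.5 = 0.727 s.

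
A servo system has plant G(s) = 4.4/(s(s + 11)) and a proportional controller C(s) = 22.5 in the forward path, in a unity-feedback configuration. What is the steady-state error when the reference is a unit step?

The open loop C(s)G(s) has a pole at the origin (type 1), so the static position error constant is infinite and e_ss = 1/(1+∞) = 0.

0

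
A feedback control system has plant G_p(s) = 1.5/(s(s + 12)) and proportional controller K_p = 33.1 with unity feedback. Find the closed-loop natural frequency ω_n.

1 + K_p·G_p(s) = 0 gives s² + 12s + 49.65 = 0.
Matching s² + 2ζω_n s + ω_n²: ω_n = √49.65 = 7.046 rad/s and 2ζω_n = 12, so ζ = 12/(2·7.046) = 0.852.

ω_n = 7.05 rad/s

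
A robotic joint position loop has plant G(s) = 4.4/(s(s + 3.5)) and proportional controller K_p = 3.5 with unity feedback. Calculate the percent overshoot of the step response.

20.9%

The closed-loop denominator s² + 3.5s + 15.4 gives ω_n = √15.4 = 3.924 and ζ = 3.5/(2ω_n) = 0.4459.
%OS = 100·exp(−πζ/√(1−ζ²)) = 100·exp(−π·0.4459/√0.8011) = 20.9%.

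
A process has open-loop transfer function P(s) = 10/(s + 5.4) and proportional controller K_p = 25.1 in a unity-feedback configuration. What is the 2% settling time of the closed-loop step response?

Closed-loop transfer function: T(s) = K_p·P(s)/(1 + K_p·P(s)) = 251/(s + 5.4 + 251) = 251/(s + 256.4).
Time constant τ = 1/256.4 = 0.0039 s, so the 2% settling time is about 4τ = 0.0156 s.

T_s ≈ 0.0156 s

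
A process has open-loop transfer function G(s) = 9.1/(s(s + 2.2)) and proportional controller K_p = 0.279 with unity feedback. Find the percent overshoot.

The closed-loop denominator s² + 2.2s + 2.539 gives ω_n = √2.539 = 1.593 and ζ = 2.2/(2ω_n) = 0.6904.
%OS = 100·exp(−πζ/√(1−ζ²)) = 100·exp(−π·0.6904/√0.5234) = 4.99%.

4.99%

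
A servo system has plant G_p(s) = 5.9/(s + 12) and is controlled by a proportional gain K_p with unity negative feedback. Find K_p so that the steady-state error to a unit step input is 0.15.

K_p = 11.5

The loop is type 0, so e_ss(step) = 1/(1 + K_pos) with K_pos = K_p·G_p(0).
G_p(0) = 0.4917. Require 1/(1 + K_p·0.4917) = 0.15, so 1 + 0.4917·K_p = 6.667.
K_p = (6.667 − 1)/0.4917 = 11.5.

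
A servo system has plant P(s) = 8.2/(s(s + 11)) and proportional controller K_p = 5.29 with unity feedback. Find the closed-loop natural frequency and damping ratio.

With unity feedback the closed-loop characteristic equation is s² + 11s + 5.29·8.2 = s² + 11s + 43.38 = 0.
Matching s² + 2ζω_n s + ω_n²: ω_n = √43.38 = 6.586 rad/s and 2ζω_n = 11, so ζ = 11/(2·6.586) = 0.835.

ω_n = 6.59 rad/s, ζ = 0.835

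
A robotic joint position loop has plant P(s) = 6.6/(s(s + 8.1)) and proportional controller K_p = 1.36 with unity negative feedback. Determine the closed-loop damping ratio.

With unity feedback the closed-loop characteristic equation is s² + 8.1s + 1.36·6.6 = s² + 8.1s + 8.976 = 0.
So ω_n² = 8.976 ⇒ ω_n = 2.996 rad/s, and ζ = 8.1/(2ω_n) = 1.35.

ζ = 1.35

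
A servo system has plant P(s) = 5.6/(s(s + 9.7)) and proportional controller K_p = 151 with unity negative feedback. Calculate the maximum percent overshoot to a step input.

The closed-loop denominator s² + 9.7s + 845.6 gives ω_n = √845.6 = 29.08 and ζ = 9.7/(2ω_n) = 0.1668.
%OS = 100·exp(−πζ/√(1−ζ²)) = 100·exp(−π·0.1668/√0.9722) = 58.8%.

58.8%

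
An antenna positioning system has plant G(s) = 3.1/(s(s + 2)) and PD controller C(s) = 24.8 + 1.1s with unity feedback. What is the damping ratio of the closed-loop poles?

Forward path: (24.8 + 1.1s)·3.1/(s(s+2)). The closed-loop characteristic equation is s² + (2 + 3.1·1.1)s + 3.1·24.8 = 0.
That is s² + 5.41s + 76.88 = 0, so ω_n = 8.768 rad/s and ζ = 5.41/(2·8.768) = 0.3085.

ζ = 0.309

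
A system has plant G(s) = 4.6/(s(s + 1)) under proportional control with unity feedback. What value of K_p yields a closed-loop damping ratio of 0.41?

K_p = 0.323

Closed-loop characteristic equation: s² + 1s + K_p·4.6 = 0.
So ω_n = √(4.6K_p) and 2ζω_n = 1, giving ζ = 1/(2√(4.6K_p)).
Setting ζ = 0.41: √(4.6K_p) = 1/(2·0.41) = 1.22, so K_p = 1.487/4.6 = 0.323.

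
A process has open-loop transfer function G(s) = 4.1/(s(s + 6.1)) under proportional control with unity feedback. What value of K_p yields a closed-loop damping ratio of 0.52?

Closed-loop characteristic equation: s² + 6.1s + K_p·4.1 = 0.
So ω_n = √(4.1K_p) and 2ζω_n = 6.1, giving ζ = 6.1/(2√(4.1K_p)).
Setting ζ = 0.52: √(4.1K_p) = 6.1/(2·0.52) = 5.865, so K_p = 34.4/4.1 = 8.39.

K_p = 8.39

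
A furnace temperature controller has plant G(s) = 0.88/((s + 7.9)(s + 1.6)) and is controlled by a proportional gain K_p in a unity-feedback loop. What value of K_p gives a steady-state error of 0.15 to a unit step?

The loop is type 0, so e_ss(step) = 1/(1 + K_pos) with K_pos = K_p·G(0).
G(0) = 0.06962. Require 1/(1 + K_p·0.06962) = 0.15, so 1 + 0.06962·K_p = 6.667.
K_p = (6.667 − 1)/0.06962 = 81.4.

K_p = 81.4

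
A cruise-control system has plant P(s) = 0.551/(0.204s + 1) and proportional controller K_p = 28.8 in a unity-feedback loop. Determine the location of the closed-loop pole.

Closed loop: T(s) = K_p·P/(1+K_p·P) = 15.87/(0.204s + 1 + 15.87), with pole at s = −(1 + 15.87)/0.204 = −82.69.

s = -82.69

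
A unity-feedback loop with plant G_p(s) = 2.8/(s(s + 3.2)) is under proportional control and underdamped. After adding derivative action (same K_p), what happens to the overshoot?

With PD the characteristic equation becomes s² + (a + K·K_d)s + K·K_p = 0; the damping term grows, ζ rises, overshoot falls.

decrease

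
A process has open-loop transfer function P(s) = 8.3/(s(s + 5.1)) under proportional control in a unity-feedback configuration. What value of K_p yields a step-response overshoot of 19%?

K_p = 3.59

From %OS = 100·exp(−πζ/√(1−ζ²)) = 19%, ζ = −ln(0.19)/√(π²+ln²(0.19)) = 0.4673.
Characteristic equation s² + 5.1s + 8.3K_p = 0 gives ζ = 5.1/(2√(8.3K_p)).
Setting ζ = 0.4673: √(8.3K_p) = 5.1/(2·0.4673) = 5.456, so K_p = 29.77/8.3 = 3.59.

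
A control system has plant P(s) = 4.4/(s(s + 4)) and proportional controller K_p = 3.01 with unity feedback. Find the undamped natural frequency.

ω_n = 3.64 rad/s

The closed-loop denominator is s(s+4) + 3.01·4.4 = s² + 4s + 13.24.
Matching s² + 2ζω_n s + ω_n²: ω_n = √13.24 = 3.639 rad/s and 2ζω_n = 4, so ζ = 4/(2·3.639) = 0.55.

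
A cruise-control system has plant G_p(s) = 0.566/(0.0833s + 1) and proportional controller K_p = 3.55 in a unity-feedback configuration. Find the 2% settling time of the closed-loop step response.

T_s ≈ 0.111 s

Closed loop: T(s) = K_p·G_p/(1+K_p·G_p) = 2.009/(0.0833s + 1 + 2.009), with pole at s = −(1 + 2.009)/0.0833 = −36.13.
τ = 1/36.13 = 0.02768 s, so 2% settling time ≈ 4τ = 0.111 s.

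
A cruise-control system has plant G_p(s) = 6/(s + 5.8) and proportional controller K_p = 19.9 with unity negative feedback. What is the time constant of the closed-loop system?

Closed-loop transfer function: T(s) = K_p·G_p(s)/(1 + K_p·G_p(s)) = 119.4/(s + 5.8 + 119.4) = 119.4/(s + 125.2).
Time constant τ = 1/125.2 = 0.00799 s.

τ = 0.00799 s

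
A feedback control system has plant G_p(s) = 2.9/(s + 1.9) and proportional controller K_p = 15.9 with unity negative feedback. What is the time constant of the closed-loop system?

τ = 0.0208 s

Closed-loop transfer function: T(s) = K_p·G_p(s)/(1 + K_p·G_p(s)) = 46.11/(s + 1.9 + 46.11) = 46.11/(s + 48.01).
Time constant τ = 1/48.01 = 0.0208 s.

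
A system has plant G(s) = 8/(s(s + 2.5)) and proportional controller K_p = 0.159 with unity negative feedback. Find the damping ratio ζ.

The closed-loop denominator is s(s+2.5) + 0.159·8 = s² + 2.5s + 1.272.
So ω_n² = 1.272 ⇒ ω_n = 1.128 rad/s, and ζ = 2.5/(2ω_n) = 1.11.

ζ = 1.11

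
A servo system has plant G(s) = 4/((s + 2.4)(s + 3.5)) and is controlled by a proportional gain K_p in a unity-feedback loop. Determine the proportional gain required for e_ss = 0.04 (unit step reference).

K_p = 50.4

For a type-0 loop with proportional control, e_ss = 1/(1 + K_p·G(0)).
G(0) = 0.4762. Require 1/(1 + K_p·0.4762) = 0.04, so 1 + 0.4762·K_p = 25.
K_p = (25 − 1)/0.4762 = 50.4.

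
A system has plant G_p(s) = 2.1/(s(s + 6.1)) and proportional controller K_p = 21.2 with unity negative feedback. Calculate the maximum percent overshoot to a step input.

From 1 + K_pG_p(s) = 0: s² + 6.1s + 44.52 = 0 ⇒ ω_n = 6.672, ζ = 0.4571.
%OS = 100·exp(−πζ/√(1−ζ²)) = 100·exp(−π·0.4571/√0.791) = 19.9%.

19.9%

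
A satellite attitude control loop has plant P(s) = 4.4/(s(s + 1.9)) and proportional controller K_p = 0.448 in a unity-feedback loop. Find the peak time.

From 1 + K_pP(s) = 0: s² + 1.9s + 1.971 = 0 ⇒ ω_n = 1.404, ζ = 0.6766.
Damped frequency ω_d = ω_n√(1−ζ²) = 1.034 rad/s, so peak time T_p = π/ω_d = 3.04 s.

T_p = 3.04 s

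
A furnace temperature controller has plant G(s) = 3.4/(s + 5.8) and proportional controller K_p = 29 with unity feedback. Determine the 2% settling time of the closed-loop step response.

Closed-loop transfer function: T(s) = K_p·G(s)/(1 + K_p·G(s)) = 98.6/(s + 5.8 + 98.6) = 98.6/(s + 104.4).
Time constant τ = 1/104.4 = 0.009579 s, so the 2% settling time is about 4τ = 0.0383 s.

T_s ≈ 0.0383 s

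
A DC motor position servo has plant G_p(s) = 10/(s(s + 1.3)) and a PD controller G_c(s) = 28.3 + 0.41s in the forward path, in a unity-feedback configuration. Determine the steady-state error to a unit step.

0

The open loop G_c(s)G_p(s) has a pole at the origin (type 1), so the static position error constant is infinite and e_ss = 1/(1+∞) = 0.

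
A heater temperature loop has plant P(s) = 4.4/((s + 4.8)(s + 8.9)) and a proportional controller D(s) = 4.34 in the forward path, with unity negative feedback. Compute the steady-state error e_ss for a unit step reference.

The loop is type 0. Static position error constant K_pos = D(0)·P(0) = 4.34·0.103 = 0.447.
Steady-state error to a unit step: e_ss = 1/(1+K_pos) = 1/1.447 = 0.691.

0.691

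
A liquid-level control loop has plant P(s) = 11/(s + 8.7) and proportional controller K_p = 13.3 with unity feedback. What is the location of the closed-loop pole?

Closed-loop transfer function: T(s) = K_p·P(s)/(1 + K_p·P(s)) = 146.3/(s + 8.7 + 146.3) = 146.3/(s + 155).
The closed-loop pole is at s = −155.

s = -155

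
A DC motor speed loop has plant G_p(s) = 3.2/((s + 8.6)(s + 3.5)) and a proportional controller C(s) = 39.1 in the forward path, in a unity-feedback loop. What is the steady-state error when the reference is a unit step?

0.194

The loop is type 0. Static position error constant K_pos = C(0)·G_p(0) = 39.1·0.1063 = 4.157.
Steady-state error to a unit step: e_ss = 1/(1+K_pos) = 1/5.157 = 0.194.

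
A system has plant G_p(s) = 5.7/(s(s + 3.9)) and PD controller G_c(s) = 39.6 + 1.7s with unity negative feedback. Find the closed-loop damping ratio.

ζ = 0.452

Forward path: (39.6 + 1.7s)·5.7/(s(s+3.9)). The closed-loop characteristic equation is s² + (3.9 + 5.7·1.7)s + 5.7·39.6 = 0.
That is s² + 13.59s + 225.7 = 0, so ω_n = 15.02 rad/s and ζ = 13.59/(2·15.02) = 0.4523.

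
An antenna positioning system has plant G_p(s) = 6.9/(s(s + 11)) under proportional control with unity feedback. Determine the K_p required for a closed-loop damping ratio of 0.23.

Closed-loop characteristic equation: s² + 11s + K_p·6.9 = 0.
So ω_n = √(6.9K_p) and 2ζω_n = 11, giving ζ = 11/(2√(6.9K_p)).
Setting ζ = 0.23: √(6.9K_p) = 11/(2·0.23) = 23.91, so K_p = 571.8/6.9 = 82.9.

K_p = 82.9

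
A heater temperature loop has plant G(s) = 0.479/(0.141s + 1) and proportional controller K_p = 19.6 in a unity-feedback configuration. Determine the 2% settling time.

T_s ≈ 0.0543 s

Closed loop: T(s) = K_p·G/(1+K_p·G) = 9.388/(0.141s + 1 + 9.388), with pole at s = −(1 + 9.388)/0.141 = −73.68.
τ = 1/73.68 = 0.01357 s, so 2% settling time ≈ 4τ = 0.0543 s.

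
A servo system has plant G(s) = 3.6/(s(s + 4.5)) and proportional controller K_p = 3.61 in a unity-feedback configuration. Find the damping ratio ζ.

ζ = 0.624

The closed-loop denominator is s(s+4.5) + 3.61·3.6 = s² + 4.5s + 13.
So ω_n² = 13 ⇒ ω_n = 3.605 rad/s, and ζ = 4.5/(2ω_n) = 0.624.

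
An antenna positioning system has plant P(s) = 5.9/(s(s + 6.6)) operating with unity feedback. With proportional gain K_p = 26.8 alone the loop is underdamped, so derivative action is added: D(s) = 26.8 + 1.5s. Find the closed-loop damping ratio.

Forward path: (26.8 + 1.5s)·5.9/(s(s+6.6)). The closed-loop characteristic equation is s² + (6.6 + 5.9·1.5)s + 5.9·26.8 = 0.
That is s² + 15.45s + 158.1 = 0, so ω_n = 12.57 rad/s and ζ = 15.45/(2·12.57) = 0.6143.

ζ = 0.614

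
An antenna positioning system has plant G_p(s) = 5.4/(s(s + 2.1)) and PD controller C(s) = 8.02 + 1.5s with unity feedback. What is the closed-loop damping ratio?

ζ = 0.775

Forward path: (8.02 + 1.5s)·5.4/(s(s+2.1)). The closed-loop characteristic equation is s² + (2.1 + 5.4·1.5)s + 5.4·8.02 = 0.
That is s² + 10.2s + 43.31 = 0, so ω_n = 6.581 rad/s and ζ = 10.2/(2·6.581) = 0.775.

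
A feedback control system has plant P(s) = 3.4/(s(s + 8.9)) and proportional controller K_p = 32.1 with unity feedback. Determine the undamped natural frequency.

ω_n = 10.4 rad/s

The closed-loop denominator is s(s+8.9) + 32.1·3.4 = s² + 8.9s + 109.1.
Matching s² + 2ζω_n s + ω_n²: ω_n = √109.1 = 10.45 rad/s and 2ζω_n = 8.9, so ζ = 8.9/(2·10.45) = 0.426.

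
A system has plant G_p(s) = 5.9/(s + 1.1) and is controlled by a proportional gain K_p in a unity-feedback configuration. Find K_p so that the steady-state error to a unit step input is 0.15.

The loop is type 0, so e_ss(step) = 1/(1 + K_pos) with K_pos = K_p·G_p(0).
G_p(0) = 5.364. Require 1/(1 + K_p·5.364) = 0.15, so 1 + 5.364·K_p = 6.667.
K_p = (6.667 − 1)/5.364 = 1.06.

K_p = 1.06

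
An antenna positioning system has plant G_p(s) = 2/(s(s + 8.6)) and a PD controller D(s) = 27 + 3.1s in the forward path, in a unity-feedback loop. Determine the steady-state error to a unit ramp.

0.159

The loop has one pole at the origin (type 1). Velocity error constant K_v = lim_{s→0} s·D(s)G_p(s) = 27·2/8.6 = 6.279.
Steady-state error to a unit ramp: e_ss = 1/K_v = 0.159.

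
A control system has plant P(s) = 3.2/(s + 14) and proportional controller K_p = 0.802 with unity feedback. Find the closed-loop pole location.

Closed-loop transfer function: T(s) = K_p·P(s)/(1 + K_p·P(s)) = 2.566/(s + 14 + 2.566) = 2.566/(s + 16.57).
The closed-loop pole is at s = −16.57.

s = -16.57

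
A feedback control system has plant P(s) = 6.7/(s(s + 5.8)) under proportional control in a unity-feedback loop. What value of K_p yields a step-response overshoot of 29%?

From %OS = 100·exp(−πζ/√(1−ζ²)) = 29%, ζ = −ln(0.29)/√(π²+ln²(0.29)) = 0.3666.
Characteristic equation s² + 5.8s + 6.7K_p = 0 gives ζ = 5.8/(2√(6.7K_p)).
Setting ζ = 0.3666: √(6.7K_p) = 5.8/(2·0.3666) = 7.911, so K_p = 62.58/6.7 = 9.34.

K_p = 9.34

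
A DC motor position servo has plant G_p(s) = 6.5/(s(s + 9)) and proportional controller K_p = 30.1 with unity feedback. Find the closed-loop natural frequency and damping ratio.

ω_n = 14 rad/s, ζ = 0.322

With unity feedback the closed-loop characteristic equation is s² + 9s + 30.1·6.5 = s² + 9s + 195.7 = 0.
Matching s² + 2ζω_n s + ω_n²: ω_n = √195.7 = 13.99 rad/s and 2ζω_n = 9, so ζ = 9/(2·13.99) = 0.322.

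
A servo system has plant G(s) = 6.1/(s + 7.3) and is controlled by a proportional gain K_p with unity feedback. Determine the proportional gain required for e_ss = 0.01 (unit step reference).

K_p = 118

Steady-state error for a unit step on this type-0 loop is 1/(1 + K_p·G(0)).
G(0) = 0.8356. Require 1/(1 + K_p·0.8356) = 0.01, so 1 + 0.8356·K_p = 100.
K_p = (100 − 1)/0.8356 = 118.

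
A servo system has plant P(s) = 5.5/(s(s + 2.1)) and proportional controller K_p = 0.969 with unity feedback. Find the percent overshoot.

20.1%

From 1 + K_pP(s) = 0: s² + 2.1s + 5.329 = 0 ⇒ ω_n = 2.309, ζ = 0.4548.
%OS = 100·exp(−πζ/√(1−ζ²)) = 100·exp(−π·0.4548/√0.7931) = 20.1%.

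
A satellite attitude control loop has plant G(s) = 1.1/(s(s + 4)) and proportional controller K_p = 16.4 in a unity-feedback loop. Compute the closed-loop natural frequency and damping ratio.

ω_n = 4.25 rad/s, ζ = 0.471

The closed-loop denominator is s(s+4) + 16.4·1.1 = s² + 4s + 18.04.
So ω_n² = 18.04 ⇒ ω_n = 4.247 rad/s, and ζ = 4/(2ω_n) = 0.471.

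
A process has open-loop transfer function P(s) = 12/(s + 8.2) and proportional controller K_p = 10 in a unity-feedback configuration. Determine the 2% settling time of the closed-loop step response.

T_s ≈ 0.0312 s

Closed-loop transfer function: T(s) = K_p·P(s)/(1 + K_p·P(s)) = 120/(s + 8.2 + 120) = 120/(s + 128.2).
Time constant τ = 1/128.2 = 0.0078 s, so the 2% settling time is about 4τ = 0.0312 s.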